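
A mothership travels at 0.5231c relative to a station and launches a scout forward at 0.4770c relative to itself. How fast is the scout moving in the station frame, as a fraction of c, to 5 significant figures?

u ≈ 0.80039c

Compose boost 2: (0.4770 + 0.5231)/(1 + 0.4770×0.5231) = 1.0001/1.249519 = 0.80039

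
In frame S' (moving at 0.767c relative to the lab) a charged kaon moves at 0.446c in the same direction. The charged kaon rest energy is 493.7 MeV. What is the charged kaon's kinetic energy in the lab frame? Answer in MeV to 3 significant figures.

K ≈ 660 MeV

u_lab = (0.446 + 0.767)/(1 + 0.446×0.767) = 0.903820
γ = 1/√(1 − 0.903820²) = 2.3369
K = (γ − 1)m₀c² = (2.3369 − 1) × 493.7 = 1.3369 × 493.7 = 660 MeV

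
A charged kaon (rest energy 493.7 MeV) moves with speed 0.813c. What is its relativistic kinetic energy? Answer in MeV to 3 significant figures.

K ≈ 354 MeV

γ = 1/√(1 − 0.813²) = 1.7174
K = (γ − 1)m₀c² = (1.7174 − 1) × 493.7 MeV = 0.71743 × 493.7 MeV = 354 MeV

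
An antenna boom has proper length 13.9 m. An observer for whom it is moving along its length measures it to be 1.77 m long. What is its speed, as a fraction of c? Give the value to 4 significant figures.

β ≈ 0.9919

γ = L₀/L = 13.9/1.77 = 7.85311
β = √(1 − 1/γ²) = 0.9919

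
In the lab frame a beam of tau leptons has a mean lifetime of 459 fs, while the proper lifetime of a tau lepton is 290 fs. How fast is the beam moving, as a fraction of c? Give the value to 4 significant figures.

γ = Δt/τ₀ = 459/290 = 1.58276
β = √(1 − 1/γ²) = √(1 − 1/1.58276²) = 0.7751

β ≈ 0.7751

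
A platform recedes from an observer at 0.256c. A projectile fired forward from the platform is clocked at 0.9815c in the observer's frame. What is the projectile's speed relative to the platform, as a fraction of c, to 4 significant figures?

Inverse velocity addition: u' = (u − v)/(1 − uv/c²)
= (0.9815 − 0.256)/(1 − 0.9815×0.256) = 0.7255/0.748736 = 0.9690

u' ≈ 0.9690c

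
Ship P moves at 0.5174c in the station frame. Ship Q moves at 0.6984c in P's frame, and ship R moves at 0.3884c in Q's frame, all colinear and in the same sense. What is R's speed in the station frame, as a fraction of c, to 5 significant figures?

u ≈ 0.95145c

Compose boost 2: (0.6984 + 0.5174)/(1 + 0.6984×0.5174) = 1.2158/1.361352 = 0.8930827
Compose boost 3: (0.3884 + 0.8930827)/(1 + 0.3884×0.8930827) = 1.281483/1.346873 = 0.95145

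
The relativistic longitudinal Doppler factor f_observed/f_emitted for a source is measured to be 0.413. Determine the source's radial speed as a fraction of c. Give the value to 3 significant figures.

f_obs/f_src = √((1−β)/(1+β)) = 0.413  ⇒  (1−β)/(1+β) = 0.17057
β = |1 − D²|/(1 + D²) = |1 − 0.17057|/(1 + 0.17057) = 0.709

β ≈ 0.709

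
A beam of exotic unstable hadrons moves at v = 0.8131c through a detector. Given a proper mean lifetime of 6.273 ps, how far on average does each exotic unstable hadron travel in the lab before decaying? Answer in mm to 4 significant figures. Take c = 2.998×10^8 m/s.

γ = 1/√(1 − 0.8131²) = 1.71785
Dilated lifetime: Δt = γτ₀ = 1.71785 × 6.273 ps = 10.7761 ps
d = vΔt = 0.8131c × 10.7761 ps = 2.43767×10^8 m/s × 1.07761×10^-11 s = 2.627 mm

d ≈ 2.627 mm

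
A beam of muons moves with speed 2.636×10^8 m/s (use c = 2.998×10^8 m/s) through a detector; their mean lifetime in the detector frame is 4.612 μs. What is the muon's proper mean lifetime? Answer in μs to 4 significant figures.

β = v/c = 2.636×10^8 / 2.998×10^8 = 0.879253
γ = 1/√(1 − 0.879253²) = 2.09927
Proper time: τ₀ = Δt/γ = 4.612/2.09927 = 2.197 μs

τ₀ ≈ 2.197 μs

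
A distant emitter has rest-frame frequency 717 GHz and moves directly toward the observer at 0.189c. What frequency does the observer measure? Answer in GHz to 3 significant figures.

Relativistic Doppler: f_obs = f_src √((1+β)/(1−β))
= 717 × √(1.1890/0.81100) = 717 × 1.2108 = 868 GHz

f_obs ≈ 868 GHz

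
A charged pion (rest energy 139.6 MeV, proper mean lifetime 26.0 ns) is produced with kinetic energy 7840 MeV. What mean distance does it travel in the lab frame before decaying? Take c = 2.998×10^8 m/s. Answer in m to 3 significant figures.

γ = 1 + K/(m₀c²) = 1 + 7840/139.6 = 57.160
β = √(1 − 1/γ²) = 0.99985
Dilated lifetime: γτ₀ = 57.160 × 26.0 ns = 1486.2 ns
d = βc·γτ₀ = 0.99985 × (2.998×10^8 m/s) × 1.4862×10^-6 s = 445 m

d ≈ 445 m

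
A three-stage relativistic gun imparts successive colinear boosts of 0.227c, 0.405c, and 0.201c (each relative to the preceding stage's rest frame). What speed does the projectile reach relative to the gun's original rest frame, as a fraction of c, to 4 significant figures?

u ≈ 0.6985c

Compose boost 2: (0.405 + 0.227)/(1 + 0.405×0.227) = 0.6320/1.09194 = 0.578789
Compose boost 3: (0.201 + 0.578789)/(1 + 0.201×0.578789) = 0.779789/1.11634 = 0.6985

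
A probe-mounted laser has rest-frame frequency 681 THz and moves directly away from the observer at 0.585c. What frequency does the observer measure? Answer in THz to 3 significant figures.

Relativistic Doppler: f_obs = f_src √((1−β)/(1+β))
= 681 × √(0.41500/1.5850) = 681 × 0.51169 = 348 THz

f_obs ≈ 348 THz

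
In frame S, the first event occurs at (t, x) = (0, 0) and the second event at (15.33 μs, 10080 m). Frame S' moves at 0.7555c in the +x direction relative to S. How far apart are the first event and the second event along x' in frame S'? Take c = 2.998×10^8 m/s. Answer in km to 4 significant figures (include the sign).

Δx' ≈ 10.09 km

γ = 1/√(1 − 0.7555²) = 1.52637
Δx' = γ(Δx − vΔt) = 1.52637 × (10080 m − 0.7555×(2.998×10^8 m/s)×15.33×10^-6 s)
= 1.52637 × (6607.77 m) = 10.09 km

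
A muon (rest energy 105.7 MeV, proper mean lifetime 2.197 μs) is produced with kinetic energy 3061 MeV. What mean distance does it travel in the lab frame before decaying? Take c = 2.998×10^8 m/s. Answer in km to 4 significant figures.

d ≈ 19.72 km

γ = 1 + K/(m₀c²) = 1 + 3061/105.7 = 29.9593
β = √(1 − 1/γ²) = 0.999443
Dilated lifetime: γτ₀ = 29.9593 × 2.197 μs = 65.8206 μs
d = βc·γτ₀ = 0.999443 × (2.998×10^8 m/s) × 6.58206×10^-5 s = 19.72 km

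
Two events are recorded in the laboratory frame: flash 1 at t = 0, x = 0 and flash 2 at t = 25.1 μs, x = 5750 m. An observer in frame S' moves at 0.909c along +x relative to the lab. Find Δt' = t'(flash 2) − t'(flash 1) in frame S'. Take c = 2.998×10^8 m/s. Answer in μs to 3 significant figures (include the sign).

Δt' ≈ 18.4 μs

γ = 1/√(1 − 0.909²) = 2.3993
Δt' = γ(Δt − vΔx/c²) = 2.3993 × (25.1 μs − 0.909×5750 m / (2.998×10^8 m/s))
= 2.3993 × (7.6659 μs) = 18.4 μs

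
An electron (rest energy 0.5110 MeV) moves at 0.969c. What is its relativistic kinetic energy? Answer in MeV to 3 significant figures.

K ≈ 1.56 MeV

γ = 1/√(1 − 0.969²) = 4.0476
K = (γ − 1)m₀c² = (4.0476 − 1) × 0.5110 MeV = 3.0476 × 0.5110 MeV = 1.56 MeV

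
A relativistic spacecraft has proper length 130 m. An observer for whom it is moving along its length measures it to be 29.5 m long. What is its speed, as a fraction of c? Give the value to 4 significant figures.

γ = L₀/L = 130/29.5 = 4.40678
β = √(1 − 1/γ²) = 0.9739

β ≈ 0.9739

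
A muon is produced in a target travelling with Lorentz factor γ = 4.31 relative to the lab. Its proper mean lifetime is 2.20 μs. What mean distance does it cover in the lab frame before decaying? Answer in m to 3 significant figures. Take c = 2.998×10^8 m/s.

β = √(1 − 1/γ²) = √(1 − 1/4.31²) = 0.97271
Dilated lifetime: Δt = γτ₀ = 4.31 × 2.20 μs = 9.4820 μs
d = vΔt = 0.97271c × 9.4820 μs = 2.9162×10^8 m/s × 9.4820×10^-6 s = 2770 m

d ≈ 2770 m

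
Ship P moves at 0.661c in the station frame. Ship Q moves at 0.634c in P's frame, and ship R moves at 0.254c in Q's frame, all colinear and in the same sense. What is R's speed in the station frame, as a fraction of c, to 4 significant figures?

Compose boost 2: (0.634 + 0.661)/(1 + 0.634×0.661) = 1.295/1.41907 = 0.912567
Compose boost 3: (0.254 + 0.912567)/(1 + 0.254×0.912567) = 1.16657/1.23179 = 0.9470

u ≈ 0.9470c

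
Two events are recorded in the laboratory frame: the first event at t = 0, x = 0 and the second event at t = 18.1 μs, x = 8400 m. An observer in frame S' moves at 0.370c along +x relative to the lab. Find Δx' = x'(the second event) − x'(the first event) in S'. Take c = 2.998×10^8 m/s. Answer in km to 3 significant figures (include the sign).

Δx' ≈ 6.88 km

γ = 1/√(1 − 0.370²) = 1.0764
Δx' = γ(Δx − vΔt) = 1.0764 × (8400 m − 0.370×(2.998×10^8 m/s)×18.1×10^-6 s)
= 1.0764 × (6392.2 m) = 6.88 km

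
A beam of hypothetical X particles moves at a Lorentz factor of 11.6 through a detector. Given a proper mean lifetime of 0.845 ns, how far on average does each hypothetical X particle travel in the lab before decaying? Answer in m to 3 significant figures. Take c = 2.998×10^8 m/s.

β = √(1 − 1/γ²) = √(1 − 1/11.6²) = 0.99628
Dilated lifetime: Δt = γτ₀ = 11.6 × 0.845 ns = 9.8020 ns
d = vΔt = 0.99628c × 9.8020 ns = 2.9868×10^8 m/s × 9.8020×10^-9 s = 2.93 m

d ≈ 2.93 m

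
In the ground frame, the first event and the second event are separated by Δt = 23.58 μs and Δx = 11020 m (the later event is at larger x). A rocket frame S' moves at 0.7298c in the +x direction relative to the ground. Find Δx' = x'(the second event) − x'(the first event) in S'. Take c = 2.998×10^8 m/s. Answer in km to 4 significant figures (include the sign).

Δx' ≈ 8.573 km

γ = 1/√(1 − 0.7298²) = 1.46271
Δx' = γ(Δx − vΔt) = 1.46271 × (11020 m − 0.7298×(2.998×10^8 m/s)×23.58×10^-6 s)
= 1.46271 × (5860.84 m) = 8.573 km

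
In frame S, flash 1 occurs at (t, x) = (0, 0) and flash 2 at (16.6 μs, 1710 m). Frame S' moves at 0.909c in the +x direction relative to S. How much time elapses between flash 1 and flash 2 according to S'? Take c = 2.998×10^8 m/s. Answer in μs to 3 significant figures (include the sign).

γ = 1/√(1 − 0.909²) = 2.3993
Δt' = γ(Δt − vΔx/c²) = 2.3993 × (16.6 μs − 0.909×1710 m / (2.998×10^8 m/s))
= 2.3993 × (11.415 μs) = 27.4 μs

Δt' ≈ 27.4 μs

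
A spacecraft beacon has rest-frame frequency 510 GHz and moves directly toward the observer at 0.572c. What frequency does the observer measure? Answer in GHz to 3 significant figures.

f_obs ≈ 977 GHz

Relativistic Doppler: f_obs = f_src √((1+β)/(1−β))
= 510 × √(1.5720/0.42800) = 510 × 1.9165 = 977 GHz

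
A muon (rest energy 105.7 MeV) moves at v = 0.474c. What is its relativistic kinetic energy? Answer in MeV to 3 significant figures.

γ = 1/√(1 − 0.474²) = 1.1357
K = (γ − 1)m₀c² = (1.1357 − 1) × 105.7 MeV = 0.13569 × 105.7 MeV = 14.3 MeV

K ≈ 14.3 MeV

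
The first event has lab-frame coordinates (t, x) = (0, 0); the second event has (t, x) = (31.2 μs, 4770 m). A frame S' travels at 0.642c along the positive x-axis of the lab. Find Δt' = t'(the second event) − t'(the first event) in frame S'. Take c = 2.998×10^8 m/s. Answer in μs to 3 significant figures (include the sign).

Δt' ≈ 27.4 μs

γ = 1/√(1 − 0.642²) = 1.3043
Δt' = γ(Δt − vΔx/c²) = 1.3043 × (31.2 μs − 0.642×4770 m / (2.998×10^8 m/s))
= 1.3043 × (20.985 μs) = 27.4 μs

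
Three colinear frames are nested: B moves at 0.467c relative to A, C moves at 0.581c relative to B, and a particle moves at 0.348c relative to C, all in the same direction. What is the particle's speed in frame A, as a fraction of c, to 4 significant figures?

Compose boost 2: (0.581 + 0.467)/(1 + 0.581×0.467) = 1.048/1.27133 = 0.824336
Compose boost 3: (0.348 + 0.824336)/(1 + 0.348×0.824336) = 1.17234/1.28687 = 0.9110

u ≈ 0.9110c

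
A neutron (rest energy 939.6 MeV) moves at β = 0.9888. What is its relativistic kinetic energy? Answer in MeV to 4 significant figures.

γ = 1/√(1 − 0.9888²) = 6.70032
K = (γ − 1)m₀c² = (6.70032 − 1) × 939.6 MeV = 5.70032 × 939.6 MeV = 5356 MeV

K ≈ 5356 MeV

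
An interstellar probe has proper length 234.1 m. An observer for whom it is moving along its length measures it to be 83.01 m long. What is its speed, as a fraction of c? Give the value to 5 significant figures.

γ = L₀/L = 234.1/83.01 = 2.820142
β = √(1 − 1/γ²) = 0.93502

β ≈ 0.93502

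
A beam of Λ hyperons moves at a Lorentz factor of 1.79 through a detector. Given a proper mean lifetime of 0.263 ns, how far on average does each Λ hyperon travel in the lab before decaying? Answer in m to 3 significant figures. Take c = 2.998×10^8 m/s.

d ≈ 0.117 m

β = √(1 − 1/γ²) = √(1 − 1/1.79²) = 0.82940
Dilated lifetime: Δt = γτ₀ = 1.79 × 0.263 ns = 0.47077 ns
d = vΔt = 0.82940c × 0.47077 ns = 2.4865×10^8 m/s × 4.7077×10^-10 s = 0.117 m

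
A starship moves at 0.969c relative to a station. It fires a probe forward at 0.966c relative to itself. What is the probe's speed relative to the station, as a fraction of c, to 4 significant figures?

Relativistic velocity addition: u = (u' + v)/(1 + u'v/c²)
= (0.966 + 0.969)/(1 + 0.966×0.969) = 1.935/1.93605 = 0.9995

u ≈ 0.9995c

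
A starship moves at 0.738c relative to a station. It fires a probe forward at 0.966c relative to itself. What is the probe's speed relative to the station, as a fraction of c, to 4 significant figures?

Relativistic velocity addition: u = (u' + v)/(1 + u'v/c²)
= (0.966 + 0.738)/(1 + 0.966×0.738) = 1.704/1.71291 = 0.9948

u ≈ 0.9948c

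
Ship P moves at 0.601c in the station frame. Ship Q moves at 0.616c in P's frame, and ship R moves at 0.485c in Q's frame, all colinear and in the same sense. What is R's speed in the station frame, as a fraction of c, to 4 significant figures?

u ≈ 0.9598c

Compose boost 2: (0.616 + 0.601)/(1 + 0.616×0.601) = 1.217/1.37022 = 0.888181
Compose boost 3: (0.485 + 0.888181)/(1 + 0.485×0.888181) = 1.37318/1.43077 = 0.9598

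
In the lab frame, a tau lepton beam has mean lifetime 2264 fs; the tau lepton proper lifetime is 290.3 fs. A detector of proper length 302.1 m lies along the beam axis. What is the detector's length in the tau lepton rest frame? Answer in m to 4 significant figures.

Time dilation ⇒ γ = Δt/τ₀ = 2264/290.3 = 7.79883
Length contraction: L = L₀/γ = 302.1/7.79883 = 38.74 m

L ≈ 38.74 m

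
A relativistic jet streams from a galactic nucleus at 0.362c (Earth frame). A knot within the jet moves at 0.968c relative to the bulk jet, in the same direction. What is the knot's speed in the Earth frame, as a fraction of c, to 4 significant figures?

u ≈ 0.9849c

Relativistic velocity addition: u = (u' + v)/(1 + u'v/c²)
= (0.968 + 0.362)/(1 + 0.968×0.362) = 1.330/1.35042 = 0.9849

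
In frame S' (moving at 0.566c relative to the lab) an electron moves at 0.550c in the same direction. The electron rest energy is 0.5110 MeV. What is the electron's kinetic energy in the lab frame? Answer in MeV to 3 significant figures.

u_lab = (0.550 + 0.566)/(1 + 0.550×0.566) = 0.851064
γ = 1/√(1 − 0.851064²) = 1.9045
K = (γ − 1)m₀c² = (1.9045 − 1) × 0.5110 = 0.90454 × 0.5110 = 0.462 MeV

K ≈ 0.462 MeV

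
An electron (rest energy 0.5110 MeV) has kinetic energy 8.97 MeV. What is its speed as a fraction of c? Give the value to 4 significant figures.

γ = 1 + K/(m₀c²) = 1 + 8.97/0.5110 = 18.5538
β = √(1 − 1/γ²) = 0.9985

β ≈ 0.9985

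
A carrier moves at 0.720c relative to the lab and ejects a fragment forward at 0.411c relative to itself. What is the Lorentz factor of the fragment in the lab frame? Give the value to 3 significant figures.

u_lab = (0.411 + 0.720)/(1 + 0.411×0.720) = 1.131/1.29592 = 0.872739
γ = 1/√(1 − 0.872739²) = 2.05

γ ≈ 2.05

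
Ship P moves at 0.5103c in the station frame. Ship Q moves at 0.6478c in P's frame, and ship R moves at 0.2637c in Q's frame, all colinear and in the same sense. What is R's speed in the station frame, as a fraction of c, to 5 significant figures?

u ≈ 0.92238c

Compose boost 2: (0.6478 + 0.5103)/(1 + 0.6478×0.5103) = 1.1581/1.330572 = 0.8703773
Compose boost 3: (0.2637 + 0.8703773)/(1 + 0.2637×0.8703773) = 1.134077/1.229519 = 0.92238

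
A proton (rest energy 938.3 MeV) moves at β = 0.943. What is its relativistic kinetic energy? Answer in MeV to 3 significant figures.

K ≈ 1880 MeV

γ = 1/√(1 − 0.943²) = 3.0049
K = (γ − 1)m₀c² = (3.0049 − 1) × 938.3 MeV = 2.0049 × 938.3 MeV = 1880 MeV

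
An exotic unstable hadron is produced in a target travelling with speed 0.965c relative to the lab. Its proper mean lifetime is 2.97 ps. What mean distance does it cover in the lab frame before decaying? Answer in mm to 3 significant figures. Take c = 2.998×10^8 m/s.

d ≈ 3.28 mm

γ = 1/√(1 − 0.965²) = 3.8132
Dilated lifetime: Δt = γτ₀ = 3.8132 × 2.97 ps = 11.325 ps
d = vΔt = 0.965c × 11.325 ps = 2.8931×10^8 m/s × 1.1325×10^-11 s = 3.28 mm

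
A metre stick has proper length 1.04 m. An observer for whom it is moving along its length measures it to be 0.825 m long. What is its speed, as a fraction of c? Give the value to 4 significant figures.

β ≈ 0.6089

γ = L₀/L = 1.04/0.825 = 1.26061
β = √(1 − 1/γ²) = 0.6089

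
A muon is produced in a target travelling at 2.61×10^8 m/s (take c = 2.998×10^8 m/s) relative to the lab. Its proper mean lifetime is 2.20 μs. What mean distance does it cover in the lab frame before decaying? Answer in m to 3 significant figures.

d ≈ 1170 m

β = v/c = 2.61×10^8 / 2.998×10^8 = 0.87058
γ = 1/√(1 − 0.87058²) = 2.0324
Dilated lifetime: Δt = γτ₀ = 2.0324 × 2.20 μs = 4.4713 μs
d = vΔt = 0.87058c × 4.4713 μs = 2.6100×10^8 m/s × 4.4713×10^-6 s = 1170 m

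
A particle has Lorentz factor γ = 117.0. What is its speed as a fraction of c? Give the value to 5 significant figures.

β = √(1 − 1/γ²) = √(1 − 1/117.0²) = √(0.9999269) = 0.99996

β ≈ 0.99996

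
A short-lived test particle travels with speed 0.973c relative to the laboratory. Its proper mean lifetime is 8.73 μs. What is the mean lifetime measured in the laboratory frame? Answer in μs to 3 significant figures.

γ = 1/√(1 − 0.973²) = 4.3327
Time dilation: Δt = γτ₀ = 4.3327 × 8.73 μs = 37.8 μs

Δt ≈ 37.8 μs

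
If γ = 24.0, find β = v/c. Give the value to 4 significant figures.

β = √(1 − 1/γ²) = √(1 − 1/24.0²) = √(0.998264) = 0.9991

β ≈ 0.9991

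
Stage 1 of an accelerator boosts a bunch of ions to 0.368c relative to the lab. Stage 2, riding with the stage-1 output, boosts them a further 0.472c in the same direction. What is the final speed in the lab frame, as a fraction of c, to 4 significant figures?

Compose boost 2: (0.472 + 0.368)/(1 + 0.472×0.368) = 0.8400/1.17370 = 0.7157

u ≈ 0.7157c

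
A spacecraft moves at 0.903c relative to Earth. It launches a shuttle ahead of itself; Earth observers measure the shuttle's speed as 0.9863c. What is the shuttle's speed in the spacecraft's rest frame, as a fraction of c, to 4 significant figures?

Inverse velocity addition: u' = (u − v)/(1 − uv/c²)
= (0.9863 − 0.903)/(1 − 0.9863×0.903) = 0.08330/0.109371 = 0.7616

u' ≈ 0.7616c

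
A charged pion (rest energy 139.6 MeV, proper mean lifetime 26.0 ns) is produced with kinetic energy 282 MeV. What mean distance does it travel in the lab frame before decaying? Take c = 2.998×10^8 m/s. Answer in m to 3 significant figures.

γ = 1 + K/(m₀c²) = 1 + 282/139.6 = 3.0201
β = √(1 − 1/γ²) = 0.94359
Dilated lifetime: γτ₀ = 3.0201 × 26.0 ns = 78.521 ns
d = βc·γτ₀ = 0.94359 × (2.998×10^8 m/s) × 7.8521×10^-8 s = 22.2 m

d ≈ 22.2 m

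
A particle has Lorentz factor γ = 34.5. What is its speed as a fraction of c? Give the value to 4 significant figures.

β ≈ 0.9996

β = √(1 − 1/γ²) = √(1 − 1/34.5²) = √(0.999160) = 0.9996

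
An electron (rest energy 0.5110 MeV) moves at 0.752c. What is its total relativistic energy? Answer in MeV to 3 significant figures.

E ≈ 0.775 MeV

γ = 1/√(1 − 0.752²) = 1.5171
E = γm₀c² = 1.5171 × 0.5110 MeV = 0.775 MeV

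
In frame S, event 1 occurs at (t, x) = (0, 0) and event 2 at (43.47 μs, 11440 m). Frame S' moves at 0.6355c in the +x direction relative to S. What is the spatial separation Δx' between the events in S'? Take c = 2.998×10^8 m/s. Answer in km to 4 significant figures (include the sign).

Δx' ≈ 4.090 km

γ = 1/√(1 − 0.6355²) = 1.29517
Δx' = γ(Δx − vΔt) = 1.29517 × (11440 m − 0.6355×(2.998×10^8 m/s)×43.47×10^-6 s)
= 1.29517 × (3157.97 m) = 4.090 km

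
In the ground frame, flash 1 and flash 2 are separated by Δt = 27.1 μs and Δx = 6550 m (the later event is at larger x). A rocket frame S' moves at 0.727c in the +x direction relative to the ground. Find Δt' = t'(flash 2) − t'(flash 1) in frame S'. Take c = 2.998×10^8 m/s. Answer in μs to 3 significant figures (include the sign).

Δt' ≈ 16.3 μs

γ = 1/√(1 − 0.727²) = 1.4564
Δt' = γ(Δt − vΔx/c²) = 1.4564 × (27.1 μs − 0.727×6550 m / (2.998×10^8 m/s))
= 1.4564 × (11.217 μs) = 16.3 μs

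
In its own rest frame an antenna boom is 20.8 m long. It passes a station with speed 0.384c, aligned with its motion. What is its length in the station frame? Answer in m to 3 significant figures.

L ≈ 19.2 m

γ = 1/√(1 − 0.384²) = 1.0830
Length contraction: L = L₀/γ = 20.8/1.0830 = 19.2 m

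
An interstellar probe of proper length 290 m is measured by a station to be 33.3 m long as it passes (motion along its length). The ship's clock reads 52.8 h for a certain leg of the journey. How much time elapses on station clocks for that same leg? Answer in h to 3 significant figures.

Δt ≈ 460 h

Length contraction ⇒ γ = L₀/L = 290/33.3 = 8.7087
Time dilation: Δt = γτ₀ = 8.7087 × 52.8 h = 460 h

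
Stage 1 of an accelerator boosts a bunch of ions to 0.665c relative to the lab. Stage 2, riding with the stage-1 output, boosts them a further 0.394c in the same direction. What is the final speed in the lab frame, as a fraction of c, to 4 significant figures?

u ≈ 0.8391c

Compose boost 2: (0.394 + 0.665)/(1 + 0.394×0.665) = 1.059/1.26201 = 0.8391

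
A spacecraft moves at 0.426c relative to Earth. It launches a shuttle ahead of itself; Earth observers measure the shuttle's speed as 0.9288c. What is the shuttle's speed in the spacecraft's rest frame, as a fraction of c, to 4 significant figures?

u' ≈ 0.8320c

Inverse velocity addition: u' = (u − v)/(1 − uv/c²)
= (0.9288 − 0.426)/(1 − 0.9288×0.426) = 0.5028/0.604331 = 0.8320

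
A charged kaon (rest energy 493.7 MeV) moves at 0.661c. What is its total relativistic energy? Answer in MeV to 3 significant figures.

E ≈ 658 MeV

γ = 1/√(1 − 0.661²) = 1.3326
E = γm₀c² = 1.3326 × 493.7 MeV = 658 MeV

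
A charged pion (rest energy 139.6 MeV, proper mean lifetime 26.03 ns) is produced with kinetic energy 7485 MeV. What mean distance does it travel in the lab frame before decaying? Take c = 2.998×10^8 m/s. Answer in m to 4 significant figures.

γ = 1 + K/(m₀c²) = 1 + 7485/139.6 = 54.6175
β = √(1 − 1/γ²) = 0.999832
Dilated lifetime: γτ₀ = 54.6175 × 26.03 ns = 1421.69 ns
d = βc·γτ₀ = 0.999832 × (2.998×10^8 m/s) × 1.42169×10^-6 s = 426.2 m

d ≈ 426.2 m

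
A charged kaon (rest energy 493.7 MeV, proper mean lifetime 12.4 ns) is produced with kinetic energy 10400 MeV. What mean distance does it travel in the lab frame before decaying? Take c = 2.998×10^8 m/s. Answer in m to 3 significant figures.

γ = 1 + K/(m₀c²) = 1 + 10400/493.7 = 22.065
β = √(1 − 1/γ²) = 0.99897
Dilated lifetime: γτ₀ = 22.065 × 12.4 ns = 273.61 ns
d = βc·γτ₀ = 0.99897 × (2.998×10^8 m/s) × 2.7361×10^-7 s = 81.9 m

d ≈ 81.9 m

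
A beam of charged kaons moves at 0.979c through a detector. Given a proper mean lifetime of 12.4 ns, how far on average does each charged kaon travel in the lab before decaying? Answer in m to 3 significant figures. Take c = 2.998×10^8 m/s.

γ = 1/√(1 − 0.979²) = 4.9053
Dilated lifetime: Δt = γτ₀ = 4.9053 × 12.4 ns = 60.826 ns
d = vΔt = 0.979c × 60.826 ns = 2.9350×10^8 m/s × 6.0826×10^-8 s = 17.9 m

d ≈ 17.9 m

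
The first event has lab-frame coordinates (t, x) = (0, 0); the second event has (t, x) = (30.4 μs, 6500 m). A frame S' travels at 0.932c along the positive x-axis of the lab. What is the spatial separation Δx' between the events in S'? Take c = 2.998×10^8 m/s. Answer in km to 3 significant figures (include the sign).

Δx' ≈ -5.50 km

γ = 1/√(1 − 0.932²) = 2.7589
Δx' = γ(Δx − vΔt) = 2.7589 × (6500 m − 0.932×(2.998×10^8 m/s)×30.4×10^-6 s)
= 2.7589 × (-1994.2 m) = -5.50 km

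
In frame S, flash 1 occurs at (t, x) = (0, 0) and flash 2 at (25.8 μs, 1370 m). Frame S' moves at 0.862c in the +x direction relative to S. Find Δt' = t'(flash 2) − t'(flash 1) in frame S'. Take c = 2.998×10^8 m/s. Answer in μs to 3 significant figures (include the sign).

γ = 1/√(1 − 0.862²) = 1.9727
Δt' = γ(Δt − vΔx/c²) = 1.9727 × (25.8 μs − 0.862×1370 m / (2.998×10^8 m/s))
= 1.9727 × (21.861 μs) = 43.1 μs

Δt' ≈ 43.1 μs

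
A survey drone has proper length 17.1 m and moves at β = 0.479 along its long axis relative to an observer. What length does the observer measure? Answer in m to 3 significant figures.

L ≈ 15.0 m

γ = 1/√(1 − 0.479²) = 1.1392
Length contraction: L = L₀/γ = 17.1/1.1392 = 15.0 m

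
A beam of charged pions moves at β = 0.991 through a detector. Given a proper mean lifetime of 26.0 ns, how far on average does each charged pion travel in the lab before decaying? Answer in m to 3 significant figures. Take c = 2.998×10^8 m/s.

γ = 1/√(1 − 0.991²) = 7.4704
Dilated lifetime: Δt = γτ₀ = 7.4704 × 26.0 ns = 194.23 ns
d = vΔt = 0.991c × 194.23 ns = 2.9710×10^8 m/s × 1.9423×10^-7 s = 57.7 m

d ≈ 57.7 m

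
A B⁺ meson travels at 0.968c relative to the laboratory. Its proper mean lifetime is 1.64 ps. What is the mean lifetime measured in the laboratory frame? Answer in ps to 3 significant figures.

γ = 1/√(1 − 0.968²) = 3.9849
Time dilation: Δt = γτ₀ = 3.9849 × 1.64 ps = 6.54 ps

Δt ≈ 6.54 ps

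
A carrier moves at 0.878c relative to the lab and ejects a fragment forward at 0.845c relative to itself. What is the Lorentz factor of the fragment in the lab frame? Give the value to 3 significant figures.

γ ≈ 6.81

u_lab = (0.845 + 0.878)/(1 + 0.845×0.878) = 1.723/1.74191 = 0.989144
γ = 1/√(1 − 0.989144²) = 6.81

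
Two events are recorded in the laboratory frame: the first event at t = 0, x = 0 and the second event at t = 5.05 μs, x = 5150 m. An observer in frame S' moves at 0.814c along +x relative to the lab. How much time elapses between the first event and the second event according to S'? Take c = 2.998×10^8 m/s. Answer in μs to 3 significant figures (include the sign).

γ = 1/√(1 − 0.814²) = 1.7216
Δt' = γ(Δt − vΔx/c²) = 1.7216 × (5.05 μs − 0.814×5150 m / (2.998×10^8 m/s))
= 1.7216 × (-8.9330 μs) = -15.4 μs

Δt' ≈ -15.4 μs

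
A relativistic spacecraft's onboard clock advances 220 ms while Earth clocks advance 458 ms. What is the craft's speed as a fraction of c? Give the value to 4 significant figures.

β ≈ 0.8771

γ = Δt/τ₀ = 458/220 = 2.08182
β = √(1 − 1/γ²) = √(1 − 1/2.08182²) = 0.8771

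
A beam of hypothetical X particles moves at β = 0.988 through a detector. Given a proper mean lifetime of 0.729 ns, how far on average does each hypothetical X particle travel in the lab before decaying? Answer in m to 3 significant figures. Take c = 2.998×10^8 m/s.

γ = 1/√(1 − 0.988²) = 6.4744
Dilated lifetime: Δt = γτ₀ = 6.4744 × 0.729 ns = 4.7199 ns
d = vΔt = 0.988c × 4.7199 ns = 2.9620×10^8 m/s × 4.7199×10^-9 s = 1.40 m

d ≈ 1.40 m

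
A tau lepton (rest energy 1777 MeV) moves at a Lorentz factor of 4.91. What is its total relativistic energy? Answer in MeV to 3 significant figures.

γ = 4.91 (given)
E = γm₀c² = 4.91 × 1777 MeV = 8730 MeV

E ≈ 8730 MeV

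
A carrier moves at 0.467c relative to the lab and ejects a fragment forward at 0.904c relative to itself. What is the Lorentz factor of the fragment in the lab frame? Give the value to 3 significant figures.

γ ≈ 3.76

u_lab = (0.904 + 0.467)/(1 + 0.904×0.467) = 1.371/1.42217 = 0.964021
γ = 1/√(1 − 0.964021²) = 3.76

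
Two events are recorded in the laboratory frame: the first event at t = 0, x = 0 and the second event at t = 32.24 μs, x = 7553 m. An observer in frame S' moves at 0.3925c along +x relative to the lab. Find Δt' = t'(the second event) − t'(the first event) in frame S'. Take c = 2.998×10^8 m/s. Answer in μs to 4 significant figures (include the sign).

γ = 1/√(1 − 0.3925²) = 1.08725
Δt' = γ(Δt − vΔx/c²) = 1.08725 × (32.24 μs − 0.3925×7553 m / (2.998×10^8 m/s))
= 1.08725 × (22.3516 μs) = 24.30 μs

Δt' ≈ 24.30 μs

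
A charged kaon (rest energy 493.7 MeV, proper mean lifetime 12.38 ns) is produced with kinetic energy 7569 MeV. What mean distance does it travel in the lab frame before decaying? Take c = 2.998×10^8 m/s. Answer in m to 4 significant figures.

d ≈ 60.50 m

γ = 1 + K/(m₀c²) = 1 + 7569/493.7 = 16.3312
β = √(1 − 1/γ²) = 0.998124
Dilated lifetime: γτ₀ = 16.3312 × 12.38 ns = 202.180 ns
d = βc·γτ₀ = 0.998124 × (2.998×10^8 m/s) × 2.02180×10^-7 s = 60.50 m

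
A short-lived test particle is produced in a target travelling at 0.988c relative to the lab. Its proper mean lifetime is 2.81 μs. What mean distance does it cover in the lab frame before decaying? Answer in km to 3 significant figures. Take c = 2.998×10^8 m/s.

γ = 1/√(1 − 0.988²) = 6.4744
Dilated lifetime: Δt = γτ₀ = 6.4744 × 2.81 μs = 18.193 μs
d = vΔt = 0.988c × 18.193 μs = 2.9620×10^8 m/s × 1.8193×10^-5 s = 5.39 km

d ≈ 5.39 km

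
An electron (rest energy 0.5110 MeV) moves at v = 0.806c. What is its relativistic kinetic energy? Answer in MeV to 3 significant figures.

K ≈ 0.352 MeV

γ = 1/√(1 − 0.806²) = 1.6894
K = (γ − 1)m₀c² = (1.6894 − 1) × 0.5110 MeV = 0.68943 × 0.5110 MeV = 0.352 MeV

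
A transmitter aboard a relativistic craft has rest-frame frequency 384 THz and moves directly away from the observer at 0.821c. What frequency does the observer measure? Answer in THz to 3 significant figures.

f_obs ≈ 120 THz

Relativistic Doppler: f_obs = f_src √((1−β)/(1+β))
= 384 × √(0.17900/1.8210) = 384 × 0.31352 = 120 THz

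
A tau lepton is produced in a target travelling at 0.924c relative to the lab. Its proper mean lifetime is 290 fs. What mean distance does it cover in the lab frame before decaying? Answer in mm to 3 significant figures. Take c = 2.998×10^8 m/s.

d ≈ 0.210 mm

γ = 1/√(1 − 0.924²) = 2.6151
Dilated lifetime: Δt = γτ₀ = 2.6151 × 290 fs = 758.38 fs
d = vΔt = 0.924c × 758.38 fs = 2.7702×10^8 m/s × 7.5838×10^-13 s = 0.210 mm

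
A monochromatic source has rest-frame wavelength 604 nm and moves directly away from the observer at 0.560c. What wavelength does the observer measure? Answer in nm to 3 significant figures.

Relativistic Doppler: λ_obs = λ_src √((1+β)/(1−β))
= 604 × √(1.5600/0.44000) = 604 × 1.8829 = 1140 nm

λ_obs ≈ 1140 nm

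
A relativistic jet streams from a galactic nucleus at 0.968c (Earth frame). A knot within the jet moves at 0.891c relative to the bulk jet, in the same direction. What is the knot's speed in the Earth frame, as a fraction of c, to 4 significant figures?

u ≈ 0.9981c

Relativistic velocity addition: u = (u' + v)/(1 + u'v/c²)
= (0.891 + 0.968)/(1 + 0.891×0.968) = 1.859/1.86249 = 0.9981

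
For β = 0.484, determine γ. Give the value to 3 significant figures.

γ ≈ 1.14

γ = 1/√(1 − β²) = 1/√(1 − 0.484²) = 1/√(0.76574) = 1.14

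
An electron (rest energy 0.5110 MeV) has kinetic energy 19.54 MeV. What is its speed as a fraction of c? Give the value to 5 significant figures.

γ = 1 + K/(m₀c²) = 1 + 19.54/0.5110 = 39.23875
β = √(1 − 1/γ²) = 0.99968

β ≈ 0.99968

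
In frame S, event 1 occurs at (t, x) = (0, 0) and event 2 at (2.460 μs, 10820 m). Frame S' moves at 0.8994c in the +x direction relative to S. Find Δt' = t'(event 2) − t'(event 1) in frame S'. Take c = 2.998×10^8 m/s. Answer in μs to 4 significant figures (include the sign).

Δt' ≈ -68.63 μs

γ = 1/√(1 − 0.8994²) = 2.28767
Δt' = γ(Δt − vΔx/c²) = 2.28767 × (2.460 μs − 0.8994×10820 m / (2.998×10^8 m/s))
= 2.28767 × (-30.0000 μs) = -68.63 μs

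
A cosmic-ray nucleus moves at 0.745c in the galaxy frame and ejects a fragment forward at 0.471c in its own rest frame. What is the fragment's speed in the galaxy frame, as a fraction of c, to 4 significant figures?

u ≈ 0.9001c

Compose boost 2: (0.471 + 0.745)/(1 + 0.471×0.745) = 1.216/1.35089 = 0.9001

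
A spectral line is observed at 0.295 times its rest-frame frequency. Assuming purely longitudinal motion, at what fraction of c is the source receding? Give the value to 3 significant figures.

β ≈ 0.840

f_obs/f_src = √((1−β)/(1+β)) = 0.295  ⇒  (1−β)/(1+β) = 0.087025
β = |1 − D²|/(1 + D²) = |1 − 0.087025|/(1 + 0.087025) = 0.840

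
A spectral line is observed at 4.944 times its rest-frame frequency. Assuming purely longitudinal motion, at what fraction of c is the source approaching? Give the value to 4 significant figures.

β ≈ 0.9214

f_obs/f_src = √((1+β)/(1−β)) = 4.944  ⇒  (1+β)/(1−β) = 24.4431
β = |1 − D²|/(1 + D²) = |1 − 24.4431|/(1 + 24.4431) = 0.9214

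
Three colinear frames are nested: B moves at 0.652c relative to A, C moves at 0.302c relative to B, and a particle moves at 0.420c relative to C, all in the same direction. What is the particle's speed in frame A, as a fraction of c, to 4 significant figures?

u ≈ 0.9118c

Compose boost 2: (0.302 + 0.652)/(1 + 0.302×0.652) = 0.9540/1.19690 = 0.797056
Compose boost 3: (0.420 + 0.797056)/(1 + 0.420×0.797056) = 1.21706/1.33476 = 0.9118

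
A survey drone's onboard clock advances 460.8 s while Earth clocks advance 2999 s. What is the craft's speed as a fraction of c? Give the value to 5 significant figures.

γ = Δt/τ₀ = 2999/460.8 = 6.508247
β = √(1 − 1/γ²) = √(1 − 1/6.508247²) = 0.98813

β ≈ 0.98813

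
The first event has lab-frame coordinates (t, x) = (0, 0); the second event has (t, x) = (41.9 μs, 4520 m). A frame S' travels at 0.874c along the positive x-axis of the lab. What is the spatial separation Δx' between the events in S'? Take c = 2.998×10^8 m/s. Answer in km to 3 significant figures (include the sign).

Δx' ≈ -13.3 km

γ = 1/√(1 − 0.874²) = 2.0579
Δx' = γ(Δx − vΔt) = 2.0579 × (4520 m − 0.874×(2.998×10^8 m/s)×41.9×10^-6 s)
= 2.0579 × (-6458.9 m) = -13.3 km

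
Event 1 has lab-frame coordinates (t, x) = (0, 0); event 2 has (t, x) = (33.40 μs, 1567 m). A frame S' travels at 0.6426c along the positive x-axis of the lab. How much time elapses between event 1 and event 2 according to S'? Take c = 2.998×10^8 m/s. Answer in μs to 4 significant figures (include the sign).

γ = 1/√(1 − 0.6426²) = 1.30514
Δt' = γ(Δt − vΔx/c²) = 1.30514 × (33.40 μs − 0.6426×1567 m / (2.998×10^8 m/s))
= 1.30514 × (30.0412 μs) = 39.21 μs

Δt' ≈ 39.21 μs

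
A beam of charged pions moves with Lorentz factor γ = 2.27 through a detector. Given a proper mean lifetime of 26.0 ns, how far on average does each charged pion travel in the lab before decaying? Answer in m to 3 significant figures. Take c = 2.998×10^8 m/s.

d ≈ 15.9 m

β = √(1 − 1/γ²) = √(1 − 1/2.27²) = 0.89774
Dilated lifetime: Δt = γτ₀ = 2.27 × 26.0 ns = 59.020 ns
d = vΔt = 0.89774c × 59.020 ns = 2.6914×10^8 m/s × 5.9020×10^-8 s = 15.9 m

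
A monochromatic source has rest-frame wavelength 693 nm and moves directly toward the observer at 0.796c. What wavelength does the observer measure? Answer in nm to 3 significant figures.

λ_obs ≈ 234 nm

Relativistic Doppler: λ_obs = λ_src √((1−β)/(1+β))
= 693 × √(0.20400/1.7960) = 693 × 0.33702 = 234 nm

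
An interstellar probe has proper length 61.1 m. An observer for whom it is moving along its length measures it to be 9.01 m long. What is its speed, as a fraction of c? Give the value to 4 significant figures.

β ≈ 0.9891

γ = L₀/L = 61.1/9.01 = 6.78135
β = √(1 − 1/γ²) = 0.9891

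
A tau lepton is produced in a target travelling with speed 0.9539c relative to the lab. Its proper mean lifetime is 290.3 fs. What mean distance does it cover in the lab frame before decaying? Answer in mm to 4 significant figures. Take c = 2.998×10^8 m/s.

d ≈ 0.2766 mm

γ = 1/√(1 − 0.9539²) = 3.33195
Dilated lifetime: Δt = γτ₀ = 3.33195 × 290.3 fs = 967.265 fs
d = vΔt = 0.9539c × 967.265 fs = 2.85979×10^8 m/s × 9.67265×10^-13 s = 0.2766 mm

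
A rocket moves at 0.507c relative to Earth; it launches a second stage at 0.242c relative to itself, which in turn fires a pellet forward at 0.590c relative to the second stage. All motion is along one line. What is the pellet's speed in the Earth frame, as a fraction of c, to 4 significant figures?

u ≈ 0.9021c

Compose boost 2: (0.242 + 0.507)/(1 + 0.242×0.507) = 0.7490/1.12269 = 0.667145
Compose boost 3: (0.590 + 0.667145)/(1 + 0.590×0.667145) = 1.25715/1.39362 = 0.9021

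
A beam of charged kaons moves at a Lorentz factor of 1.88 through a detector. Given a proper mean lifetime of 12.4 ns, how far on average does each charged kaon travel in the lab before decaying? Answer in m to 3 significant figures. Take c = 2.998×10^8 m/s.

β = √(1 − 1/γ²) = √(1 − 1/1.88²) = 0.84680
Dilated lifetime: Δt = γτ₀ = 1.88 × 12.4 ns = 23.312 ns
d = vΔt = 0.84680c × 23.312 ns = 2.5387×10^8 m/s × 2.3312×10^-8 s = 5.92 m

d ≈ 5.92 m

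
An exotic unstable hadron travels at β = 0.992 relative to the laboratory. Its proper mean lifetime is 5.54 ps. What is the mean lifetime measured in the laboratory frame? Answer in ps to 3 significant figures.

Δt ≈ 43.9 ps

γ = 1/√(1 − 0.992²) = 7.9216
Time dilation: Δt = γτ₀ = 7.9216 × 5.54 ps = 43.9 ps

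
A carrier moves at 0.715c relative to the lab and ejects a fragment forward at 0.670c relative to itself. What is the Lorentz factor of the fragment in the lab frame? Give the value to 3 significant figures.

γ ≈ 2.85

u_lab = (0.670 + 0.715)/(1 + 0.670×0.715) = 1.385/1.47905 = 0.936412
γ = 1/√(1 − 0.936412²) = 2.85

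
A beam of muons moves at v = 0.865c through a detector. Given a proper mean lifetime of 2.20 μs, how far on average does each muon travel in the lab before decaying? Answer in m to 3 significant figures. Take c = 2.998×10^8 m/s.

d ≈ 1140 m

γ = 1/√(1 − 0.865²) = 1.9929
Dilated lifetime: Δt = γτ₀ = 1.9929 × 2.20 μs = 4.3845 μs
d = vΔt = 0.865c × 4.3845 μs = 2.5933×10^8 m/s × 4.3845×10^-6 s = 1140 m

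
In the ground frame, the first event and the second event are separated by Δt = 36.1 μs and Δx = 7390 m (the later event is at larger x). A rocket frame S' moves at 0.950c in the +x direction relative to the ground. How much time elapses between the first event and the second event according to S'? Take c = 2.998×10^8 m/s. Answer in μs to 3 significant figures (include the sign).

Δt' ≈ 40.6 μs

γ = 1/√(1 − 0.950²) = 3.2026
Δt' = γ(Δt − vΔx/c²) = 3.2026 × (36.1 μs − 0.950×7390 m / (2.998×10^8 m/s))
= 3.2026 × (12.683 μs) = 40.6 μs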